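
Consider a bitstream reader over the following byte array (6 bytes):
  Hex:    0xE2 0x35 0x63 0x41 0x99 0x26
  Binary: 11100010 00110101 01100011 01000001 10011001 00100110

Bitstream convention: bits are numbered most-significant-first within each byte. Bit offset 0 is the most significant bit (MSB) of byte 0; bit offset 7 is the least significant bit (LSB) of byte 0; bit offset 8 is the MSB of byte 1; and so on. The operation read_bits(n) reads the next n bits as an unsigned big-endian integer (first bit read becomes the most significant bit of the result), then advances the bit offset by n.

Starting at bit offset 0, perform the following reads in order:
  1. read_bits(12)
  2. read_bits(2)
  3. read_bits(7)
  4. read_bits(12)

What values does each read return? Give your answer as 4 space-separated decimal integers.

Read 1: bits[0:12] width=12 -> value=3619 (bin 111000100011); offset now 12 = byte 1 bit 4; 36 bits remain
Read 2: bits[12:14] width=2 -> value=1 (bin 01); offset now 14 = byte 1 bit 6; 34 bits remain
Read 3: bits[14:21] width=7 -> value=44 (bin 0101100); offset now 21 = byte 2 bit 5; 27 bits remain
Read 4: bits[21:33] width=12 -> value=1667 (bin 011010000011); offset now 33 = byte 4 bit 1; 15 bits remain

Answer: 3619 1 44 1667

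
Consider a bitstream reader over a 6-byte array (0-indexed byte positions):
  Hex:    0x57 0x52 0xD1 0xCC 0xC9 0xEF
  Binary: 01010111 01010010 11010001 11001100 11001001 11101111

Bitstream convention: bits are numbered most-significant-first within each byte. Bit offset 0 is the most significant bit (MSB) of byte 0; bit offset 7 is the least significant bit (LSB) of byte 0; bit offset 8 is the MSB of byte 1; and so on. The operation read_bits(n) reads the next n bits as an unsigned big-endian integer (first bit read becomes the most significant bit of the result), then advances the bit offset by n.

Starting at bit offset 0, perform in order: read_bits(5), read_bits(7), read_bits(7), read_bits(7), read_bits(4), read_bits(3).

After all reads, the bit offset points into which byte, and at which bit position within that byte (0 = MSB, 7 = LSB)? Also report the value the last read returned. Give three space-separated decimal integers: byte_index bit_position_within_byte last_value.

Read 1: bits[0:5] width=5 -> value=10 (bin 01010); offset now 5 = byte 0 bit 5; 43 bits remain
Read 2: bits[5:12] width=7 -> value=117 (bin 1110101); offset now 12 = byte 1 bit 4; 36 bits remain
Read 3: bits[12:19] width=7 -> value=22 (bin 0010110); offset now 19 = byte 2 bit 3; 29 bits remain
Read 4: bits[19:26] width=7 -> value=71 (bin 1000111); offset now 26 = byte 3 bit 2; 22 bits remain
Read 5: bits[26:30] width=4 -> value=3 (bin 0011); offset now 30 = byte 3 bit 6; 18 bits remain
Read 6: bits[30:33] width=3 -> value=1 (bin 001); offset now 33 = byte 4 bit 1; 15 bits remain

Answer: 4 1 1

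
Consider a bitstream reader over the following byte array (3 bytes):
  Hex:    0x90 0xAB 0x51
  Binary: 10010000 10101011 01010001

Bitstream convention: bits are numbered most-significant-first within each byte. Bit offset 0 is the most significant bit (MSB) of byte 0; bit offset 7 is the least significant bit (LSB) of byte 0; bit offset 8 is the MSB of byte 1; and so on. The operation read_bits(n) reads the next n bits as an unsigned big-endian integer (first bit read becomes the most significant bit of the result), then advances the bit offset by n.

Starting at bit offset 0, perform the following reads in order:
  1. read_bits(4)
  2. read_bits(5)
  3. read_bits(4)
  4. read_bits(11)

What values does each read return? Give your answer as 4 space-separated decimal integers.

Answer: 9 1 5 849

Derivation:
Read 1: bits[0:4] width=4 -> value=9 (bin 1001); offset now 4 = byte 0 bit 4; 20 bits remain
Read 2: bits[4:9] width=5 -> value=1 (bin 00001); offset now 9 = byte 1 bit 1; 15 bits remain
Read 3: bits[9:13] width=4 -> value=5 (bin 0101); offset now 13 = byte 1 bit 5; 11 bits remain
Read 4: bits[13:24] width=11 -> value=849 (bin 01101010001); offset now 24 = byte 3 bit 0; 0 bits remain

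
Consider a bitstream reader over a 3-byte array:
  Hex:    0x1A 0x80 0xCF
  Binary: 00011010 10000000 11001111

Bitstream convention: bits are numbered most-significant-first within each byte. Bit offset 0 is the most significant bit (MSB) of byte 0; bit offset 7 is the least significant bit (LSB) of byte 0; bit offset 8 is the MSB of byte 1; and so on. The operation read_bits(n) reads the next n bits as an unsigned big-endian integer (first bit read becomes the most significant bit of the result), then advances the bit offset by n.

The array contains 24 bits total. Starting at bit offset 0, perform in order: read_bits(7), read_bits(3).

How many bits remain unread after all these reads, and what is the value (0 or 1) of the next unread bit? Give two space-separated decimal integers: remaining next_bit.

Read 1: bits[0:7] width=7 -> value=13 (bin 0001101); offset now 7 = byte 0 bit 7; 17 bits remain
Read 2: bits[7:10] width=3 -> value=2 (bin 010); offset now 10 = byte 1 bit 2; 14 bits remain

Answer: 14 0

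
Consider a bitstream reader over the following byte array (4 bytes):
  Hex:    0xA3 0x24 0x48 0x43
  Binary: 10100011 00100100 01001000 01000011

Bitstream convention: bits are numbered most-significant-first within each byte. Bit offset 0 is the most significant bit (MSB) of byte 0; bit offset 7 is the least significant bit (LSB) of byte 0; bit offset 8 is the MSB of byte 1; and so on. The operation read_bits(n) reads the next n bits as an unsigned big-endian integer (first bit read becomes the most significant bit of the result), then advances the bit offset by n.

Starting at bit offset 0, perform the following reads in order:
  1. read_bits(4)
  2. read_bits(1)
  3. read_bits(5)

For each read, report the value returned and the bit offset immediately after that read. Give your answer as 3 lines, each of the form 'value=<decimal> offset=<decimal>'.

Answer: value=10 offset=4
value=0 offset=5
value=12 offset=10

Derivation:
Read 1: bits[0:4] width=4 -> value=10 (bin 1010); offset now 4 = byte 0 bit 4; 28 bits remain
Read 2: bits[4:5] width=1 -> value=0 (bin 0); offset now 5 = byte 0 bit 5; 27 bits remain
Read 3: bits[5:10] width=5 -> value=12 (bin 01100); offset now 10 = byte 1 bit 2; 22 bits remain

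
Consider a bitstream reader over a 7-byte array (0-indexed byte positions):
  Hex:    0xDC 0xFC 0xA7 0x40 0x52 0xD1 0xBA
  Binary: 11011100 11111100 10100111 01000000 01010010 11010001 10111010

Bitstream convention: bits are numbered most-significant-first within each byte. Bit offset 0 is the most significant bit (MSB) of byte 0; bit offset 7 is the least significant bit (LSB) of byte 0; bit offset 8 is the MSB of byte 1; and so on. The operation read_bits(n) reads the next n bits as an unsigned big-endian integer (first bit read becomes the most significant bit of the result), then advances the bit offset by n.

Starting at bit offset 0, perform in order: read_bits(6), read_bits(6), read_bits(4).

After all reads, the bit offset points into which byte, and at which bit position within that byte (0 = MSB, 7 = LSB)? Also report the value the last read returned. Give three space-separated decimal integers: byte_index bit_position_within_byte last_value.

Read 1: bits[0:6] width=6 -> value=55 (bin 110111); offset now 6 = byte 0 bit 6; 50 bits remain
Read 2: bits[6:12] width=6 -> value=15 (bin 001111); offset now 12 = byte 1 bit 4; 44 bits remain
Read 3: bits[12:16] width=4 -> value=12 (bin 1100); offset now 16 = byte 2 bit 0; 40 bits remain

Answer: 2 0 12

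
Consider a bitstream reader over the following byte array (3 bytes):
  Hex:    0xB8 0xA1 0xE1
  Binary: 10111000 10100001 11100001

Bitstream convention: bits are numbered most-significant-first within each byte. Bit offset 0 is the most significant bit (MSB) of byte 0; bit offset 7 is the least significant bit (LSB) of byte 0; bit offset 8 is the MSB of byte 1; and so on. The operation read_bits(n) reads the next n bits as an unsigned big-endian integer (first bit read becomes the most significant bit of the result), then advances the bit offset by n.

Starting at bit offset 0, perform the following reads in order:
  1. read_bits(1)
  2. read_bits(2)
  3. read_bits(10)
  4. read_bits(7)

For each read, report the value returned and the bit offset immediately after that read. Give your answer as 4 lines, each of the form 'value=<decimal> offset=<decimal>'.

Read 1: bits[0:1] width=1 -> value=1 (bin 1); offset now 1 = byte 0 bit 1; 23 bits remain
Read 2: bits[1:3] width=2 -> value=1 (bin 01); offset now 3 = byte 0 bit 3; 21 bits remain
Read 3: bits[3:13] width=10 -> value=788 (bin 1100010100); offset now 13 = byte 1 bit 5; 11 bits remain
Read 4: bits[13:20] width=7 -> value=30 (bin 0011110); offset now 20 = byte 2 bit 4; 4 bits remain

Answer: value=1 offset=1
value=1 offset=3
value=788 offset=13
value=30 offset=20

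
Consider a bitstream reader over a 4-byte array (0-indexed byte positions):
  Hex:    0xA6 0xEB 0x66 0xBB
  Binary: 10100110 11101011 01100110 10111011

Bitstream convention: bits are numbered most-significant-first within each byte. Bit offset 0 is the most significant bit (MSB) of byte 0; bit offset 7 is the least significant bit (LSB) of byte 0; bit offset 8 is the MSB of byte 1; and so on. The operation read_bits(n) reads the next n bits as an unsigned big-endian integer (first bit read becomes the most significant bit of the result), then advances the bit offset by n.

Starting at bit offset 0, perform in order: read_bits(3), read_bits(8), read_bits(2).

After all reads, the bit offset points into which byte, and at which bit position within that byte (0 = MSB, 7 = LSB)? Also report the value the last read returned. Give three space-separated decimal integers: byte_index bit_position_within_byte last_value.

Read 1: bits[0:3] width=3 -> value=5 (bin 101); offset now 3 = byte 0 bit 3; 29 bits remain
Read 2: bits[3:11] width=8 -> value=55 (bin 00110111); offset now 11 = byte 1 bit 3; 21 bits remain
Read 3: bits[11:13] width=2 -> value=1 (bin 01); offset now 13 = byte 1 bit 5; 19 bits remain

Answer: 1 5 1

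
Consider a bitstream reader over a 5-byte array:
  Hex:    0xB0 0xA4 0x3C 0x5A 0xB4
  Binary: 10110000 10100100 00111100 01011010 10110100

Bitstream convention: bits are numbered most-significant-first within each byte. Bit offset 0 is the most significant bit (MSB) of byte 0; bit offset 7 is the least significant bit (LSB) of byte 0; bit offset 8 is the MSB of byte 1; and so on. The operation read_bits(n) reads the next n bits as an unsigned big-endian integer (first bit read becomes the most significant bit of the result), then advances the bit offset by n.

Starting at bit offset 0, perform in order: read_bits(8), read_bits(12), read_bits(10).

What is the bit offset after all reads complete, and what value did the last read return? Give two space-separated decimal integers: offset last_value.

Read 1: bits[0:8] width=8 -> value=176 (bin 10110000); offset now 8 = byte 1 bit 0; 32 bits remain
Read 2: bits[8:20] width=12 -> value=2627 (bin 101001000011); offset now 20 = byte 2 bit 4; 20 bits remain
Read 3: bits[20:30] width=10 -> value=790 (bin 1100010110); offset now 30 = byte 3 bit 6; 10 bits remain

Answer: 30 790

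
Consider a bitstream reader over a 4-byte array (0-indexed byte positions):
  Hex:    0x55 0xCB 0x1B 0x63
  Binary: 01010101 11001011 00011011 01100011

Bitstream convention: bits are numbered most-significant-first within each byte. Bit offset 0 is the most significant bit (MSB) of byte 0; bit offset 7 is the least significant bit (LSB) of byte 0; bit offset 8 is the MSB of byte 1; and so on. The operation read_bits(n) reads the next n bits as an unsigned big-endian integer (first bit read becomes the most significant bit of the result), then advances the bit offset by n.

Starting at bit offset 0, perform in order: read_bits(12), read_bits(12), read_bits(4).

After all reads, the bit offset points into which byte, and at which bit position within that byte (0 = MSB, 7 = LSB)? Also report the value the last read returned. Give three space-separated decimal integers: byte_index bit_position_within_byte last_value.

Answer: 3 4 6

Derivation:
Read 1: bits[0:12] width=12 -> value=1372 (bin 010101011100); offset now 12 = byte 1 bit 4; 20 bits remain
Read 2: bits[12:24] width=12 -> value=2843 (bin 101100011011); offset now 24 = byte 3 bit 0; 8 bits remain
Read 3: bits[24:28] width=4 -> value=6 (bin 0110); offset now 28 = byte 3 bit 4; 4 bits remain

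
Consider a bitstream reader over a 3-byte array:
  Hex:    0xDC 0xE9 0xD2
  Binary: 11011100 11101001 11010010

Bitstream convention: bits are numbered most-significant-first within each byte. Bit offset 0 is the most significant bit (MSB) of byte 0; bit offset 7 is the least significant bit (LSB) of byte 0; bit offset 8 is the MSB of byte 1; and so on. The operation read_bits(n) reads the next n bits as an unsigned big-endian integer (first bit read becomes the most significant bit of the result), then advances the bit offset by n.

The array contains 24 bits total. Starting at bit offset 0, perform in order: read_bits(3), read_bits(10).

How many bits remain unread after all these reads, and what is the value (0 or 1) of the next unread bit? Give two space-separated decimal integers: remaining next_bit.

Answer: 11 0

Derivation:
Read 1: bits[0:3] width=3 -> value=6 (bin 110); offset now 3 = byte 0 bit 3; 21 bits remain
Read 2: bits[3:13] width=10 -> value=925 (bin 1110011101); offset now 13 = byte 1 bit 5; 11 bits remain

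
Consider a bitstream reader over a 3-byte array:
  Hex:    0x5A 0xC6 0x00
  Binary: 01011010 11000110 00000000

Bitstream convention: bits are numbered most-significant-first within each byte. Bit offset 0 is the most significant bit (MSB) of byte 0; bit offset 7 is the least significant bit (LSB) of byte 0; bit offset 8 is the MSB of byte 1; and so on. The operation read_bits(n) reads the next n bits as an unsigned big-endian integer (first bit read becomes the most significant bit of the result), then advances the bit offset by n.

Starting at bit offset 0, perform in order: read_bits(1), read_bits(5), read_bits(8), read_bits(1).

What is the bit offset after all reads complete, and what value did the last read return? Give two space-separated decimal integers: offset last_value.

Read 1: bits[0:1] width=1 -> value=0 (bin 0); offset now 1 = byte 0 bit 1; 23 bits remain
Read 2: bits[1:6] width=5 -> value=22 (bin 10110); offset now 6 = byte 0 bit 6; 18 bits remain
Read 3: bits[6:14] width=8 -> value=177 (bin 10110001); offset now 14 = byte 1 bit 6; 10 bits remain
Read 4: bits[14:15] width=1 -> value=1 (bin 1); offset now 15 = byte 1 bit 7; 9 bits remain

Answer: 15 1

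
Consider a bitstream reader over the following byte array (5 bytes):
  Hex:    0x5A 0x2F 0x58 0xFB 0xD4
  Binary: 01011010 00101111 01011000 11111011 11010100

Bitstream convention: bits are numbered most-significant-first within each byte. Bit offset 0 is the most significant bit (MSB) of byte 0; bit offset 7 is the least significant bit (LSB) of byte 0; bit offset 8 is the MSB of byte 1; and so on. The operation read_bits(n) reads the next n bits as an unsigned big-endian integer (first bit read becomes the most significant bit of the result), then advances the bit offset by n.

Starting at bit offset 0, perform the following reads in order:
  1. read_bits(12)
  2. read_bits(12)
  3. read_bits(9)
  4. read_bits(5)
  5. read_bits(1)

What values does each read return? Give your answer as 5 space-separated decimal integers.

Answer: 1442 3928 503 21 0

Derivation:
Read 1: bits[0:12] width=12 -> value=1442 (bin 010110100010); offset now 12 = byte 1 bit 4; 28 bits remain
Read 2: bits[12:24] width=12 -> value=3928 (bin 111101011000); offset now 24 = byte 3 bit 0; 16 bits remain
Read 3: bits[24:33] width=9 -> value=503 (bin 111110111); offset now 33 = byte 4 bit 1; 7 bits remain
Read 4: bits[33:38] width=5 -> value=21 (bin 10101); offset now 38 = byte 4 bit 6; 2 bits remain
Read 5: bits[38:39] width=1 -> value=0 (bin 0); offset now 39 = byte 4 bit 7; 1 bits remain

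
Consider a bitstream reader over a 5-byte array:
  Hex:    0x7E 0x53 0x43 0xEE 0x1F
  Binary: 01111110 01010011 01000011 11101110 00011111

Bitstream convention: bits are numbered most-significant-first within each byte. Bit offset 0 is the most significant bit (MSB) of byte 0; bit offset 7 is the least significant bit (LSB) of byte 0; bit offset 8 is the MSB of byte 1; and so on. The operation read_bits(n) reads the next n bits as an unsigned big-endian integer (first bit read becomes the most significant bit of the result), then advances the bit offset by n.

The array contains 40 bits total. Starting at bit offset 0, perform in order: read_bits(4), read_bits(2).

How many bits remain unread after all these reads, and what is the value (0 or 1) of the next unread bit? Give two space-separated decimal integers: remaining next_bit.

Answer: 34 1

Derivation:
Read 1: bits[0:4] width=4 -> value=7 (bin 0111); offset now 4 = byte 0 bit 4; 36 bits remain
Read 2: bits[4:6] width=2 -> value=3 (bin 11); offset now 6 = byte 0 bit 6; 34 bits remain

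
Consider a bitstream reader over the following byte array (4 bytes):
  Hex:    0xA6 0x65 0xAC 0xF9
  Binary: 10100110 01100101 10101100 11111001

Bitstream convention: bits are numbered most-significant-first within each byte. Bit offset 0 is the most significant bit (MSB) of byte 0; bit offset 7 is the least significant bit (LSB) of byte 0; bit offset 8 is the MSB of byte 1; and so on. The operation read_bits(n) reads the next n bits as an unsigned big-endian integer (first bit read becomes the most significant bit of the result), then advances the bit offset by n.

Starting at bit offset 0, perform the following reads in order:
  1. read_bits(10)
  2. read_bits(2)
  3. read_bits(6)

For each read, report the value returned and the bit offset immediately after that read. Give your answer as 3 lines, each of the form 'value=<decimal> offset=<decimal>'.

Read 1: bits[0:10] width=10 -> value=665 (bin 1010011001); offset now 10 = byte 1 bit 2; 22 bits remain
Read 2: bits[10:12] width=2 -> value=2 (bin 10); offset now 12 = byte 1 bit 4; 20 bits remain
Read 3: bits[12:18] width=6 -> value=22 (bin 010110); offset now 18 = byte 2 bit 2; 14 bits remain

Answer: value=665 offset=10
value=2 offset=12
value=22 offset=18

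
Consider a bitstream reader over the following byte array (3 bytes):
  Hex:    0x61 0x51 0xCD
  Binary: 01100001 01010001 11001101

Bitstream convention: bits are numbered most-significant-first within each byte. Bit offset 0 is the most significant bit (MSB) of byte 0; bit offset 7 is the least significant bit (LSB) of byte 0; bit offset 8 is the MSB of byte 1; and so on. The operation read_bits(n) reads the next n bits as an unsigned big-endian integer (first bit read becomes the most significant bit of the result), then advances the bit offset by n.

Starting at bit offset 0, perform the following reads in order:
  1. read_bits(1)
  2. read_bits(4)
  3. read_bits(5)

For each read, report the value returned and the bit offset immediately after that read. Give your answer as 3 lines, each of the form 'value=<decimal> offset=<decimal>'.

Answer: value=0 offset=1
value=12 offset=5
value=5 offset=10

Derivation:
Read 1: bits[0:1] width=1 -> value=0 (bin 0); offset now 1 = byte 0 bit 1; 23 bits remain
Read 2: bits[1:5] width=4 -> value=12 (bin 1100); offset now 5 = byte 0 bit 5; 19 bits remain
Read 3: bits[5:10] width=5 -> value=5 (bin 00101); offset now 10 = byte 1 bit 2; 14 bits remain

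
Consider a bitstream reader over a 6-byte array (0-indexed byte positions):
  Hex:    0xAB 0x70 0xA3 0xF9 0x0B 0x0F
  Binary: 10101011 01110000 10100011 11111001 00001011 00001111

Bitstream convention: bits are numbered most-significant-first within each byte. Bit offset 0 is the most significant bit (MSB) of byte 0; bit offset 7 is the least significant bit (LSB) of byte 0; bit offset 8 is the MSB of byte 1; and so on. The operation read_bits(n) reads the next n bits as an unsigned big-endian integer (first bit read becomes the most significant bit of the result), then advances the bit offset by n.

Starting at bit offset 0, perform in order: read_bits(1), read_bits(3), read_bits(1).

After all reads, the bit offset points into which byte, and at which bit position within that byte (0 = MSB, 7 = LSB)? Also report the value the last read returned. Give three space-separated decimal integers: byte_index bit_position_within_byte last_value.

Answer: 0 5 1

Derivation:
Read 1: bits[0:1] width=1 -> value=1 (bin 1); offset now 1 = byte 0 bit 1; 47 bits remain
Read 2: bits[1:4] width=3 -> value=2 (bin 010); offset now 4 = byte 0 bit 4; 44 bits remain
Read 3: bits[4:5] width=1 -> value=1 (bin 1); offset now 5 = byte 0 bit 5; 43 bits remain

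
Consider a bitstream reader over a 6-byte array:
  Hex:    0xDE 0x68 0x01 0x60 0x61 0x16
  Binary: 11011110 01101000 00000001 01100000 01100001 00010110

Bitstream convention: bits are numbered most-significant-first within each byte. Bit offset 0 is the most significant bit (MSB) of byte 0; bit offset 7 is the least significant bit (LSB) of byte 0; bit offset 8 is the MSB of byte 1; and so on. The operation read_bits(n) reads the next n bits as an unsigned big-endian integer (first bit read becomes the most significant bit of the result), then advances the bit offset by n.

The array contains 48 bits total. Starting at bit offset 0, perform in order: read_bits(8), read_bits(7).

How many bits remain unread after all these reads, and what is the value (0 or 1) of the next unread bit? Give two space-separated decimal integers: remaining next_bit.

Read 1: bits[0:8] width=8 -> value=222 (bin 11011110); offset now 8 = byte 1 bit 0; 40 bits remain
Read 2: bits[8:15] width=7 -> value=52 (bin 0110100); offset now 15 = byte 1 bit 7; 33 bits remain

Answer: 33 0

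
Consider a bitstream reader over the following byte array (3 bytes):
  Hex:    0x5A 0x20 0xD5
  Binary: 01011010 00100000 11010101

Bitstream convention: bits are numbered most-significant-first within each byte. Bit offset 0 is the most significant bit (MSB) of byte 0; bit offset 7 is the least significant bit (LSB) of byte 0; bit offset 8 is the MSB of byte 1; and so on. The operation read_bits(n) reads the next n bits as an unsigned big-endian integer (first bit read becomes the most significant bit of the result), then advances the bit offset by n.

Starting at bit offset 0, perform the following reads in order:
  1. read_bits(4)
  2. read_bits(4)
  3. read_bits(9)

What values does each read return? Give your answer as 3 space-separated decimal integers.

Read 1: bits[0:4] width=4 -> value=5 (bin 0101); offset now 4 = byte 0 bit 4; 20 bits remain
Read 2: bits[4:8] width=4 -> value=10 (bin 1010); offset now 8 = byte 1 bit 0; 16 bits remain
Read 3: bits[8:17] width=9 -> value=65 (bin 001000001); offset now 17 = byte 2 bit 1; 7 bits remain

Answer: 5 10 65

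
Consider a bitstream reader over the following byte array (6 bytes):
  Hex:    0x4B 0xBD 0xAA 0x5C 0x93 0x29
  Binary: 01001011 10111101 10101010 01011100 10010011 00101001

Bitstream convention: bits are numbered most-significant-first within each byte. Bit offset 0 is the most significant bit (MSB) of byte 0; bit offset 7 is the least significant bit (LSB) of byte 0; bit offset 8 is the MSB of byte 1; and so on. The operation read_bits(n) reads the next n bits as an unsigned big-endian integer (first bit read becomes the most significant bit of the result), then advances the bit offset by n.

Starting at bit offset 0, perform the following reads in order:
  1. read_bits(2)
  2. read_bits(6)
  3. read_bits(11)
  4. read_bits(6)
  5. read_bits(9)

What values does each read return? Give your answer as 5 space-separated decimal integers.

Answer: 1 11 1517 20 370

Derivation:
Read 1: bits[0:2] width=2 -> value=1 (bin 01); offset now 2 = byte 0 bit 2; 46 bits remain
Read 2: bits[2:8] width=6 -> value=11 (bin 001011); offset now 8 = byte 1 bit 0; 40 bits remain
Read 3: bits[8:19] width=11 -> value=1517 (bin 10111101101); offset now 19 = byte 2 bit 3; 29 bits remain
Read 4: bits[19:25] width=6 -> value=20 (bin 010100); offset now 25 = byte 3 bit 1; 23 bits remain
Read 5: bits[25:34] width=9 -> value=370 (bin 101110010); offset now 34 = byte 4 bit 2; 14 bits remain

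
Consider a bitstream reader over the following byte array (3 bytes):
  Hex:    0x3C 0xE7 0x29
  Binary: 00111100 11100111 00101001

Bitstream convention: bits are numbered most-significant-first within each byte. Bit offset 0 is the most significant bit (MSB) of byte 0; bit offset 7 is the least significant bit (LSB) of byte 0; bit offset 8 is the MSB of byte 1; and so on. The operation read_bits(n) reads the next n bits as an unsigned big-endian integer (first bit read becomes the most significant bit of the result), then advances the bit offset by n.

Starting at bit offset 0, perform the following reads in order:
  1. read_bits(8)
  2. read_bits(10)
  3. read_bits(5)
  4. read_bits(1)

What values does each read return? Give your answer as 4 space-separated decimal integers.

Read 1: bits[0:8] width=8 -> value=60 (bin 00111100); offset now 8 = byte 1 bit 0; 16 bits remain
Read 2: bits[8:18] width=10 -> value=924 (bin 1110011100); offset now 18 = byte 2 bit 2; 6 bits remain
Read 3: bits[18:23] width=5 -> value=20 (bin 10100); offset now 23 = byte 2 bit 7; 1 bits remain
Read 4: bits[23:24] width=1 -> value=1 (bin 1); offset now 24 = byte 3 bit 0; 0 bits remain

Answer: 60 924 20 1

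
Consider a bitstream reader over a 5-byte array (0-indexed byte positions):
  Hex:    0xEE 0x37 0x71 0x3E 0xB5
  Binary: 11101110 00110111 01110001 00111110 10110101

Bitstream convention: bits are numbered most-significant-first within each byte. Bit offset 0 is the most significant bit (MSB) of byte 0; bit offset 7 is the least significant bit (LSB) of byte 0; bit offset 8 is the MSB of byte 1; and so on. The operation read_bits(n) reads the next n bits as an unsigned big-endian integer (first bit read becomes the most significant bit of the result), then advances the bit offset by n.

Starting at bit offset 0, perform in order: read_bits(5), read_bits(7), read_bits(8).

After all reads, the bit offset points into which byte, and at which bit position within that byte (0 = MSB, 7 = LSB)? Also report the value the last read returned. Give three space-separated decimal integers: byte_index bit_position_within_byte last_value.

Read 1: bits[0:5] width=5 -> value=29 (bin 11101); offset now 5 = byte 0 bit 5; 35 bits remain
Read 2: bits[5:12] width=7 -> value=99 (bin 1100011); offset now 12 = byte 1 bit 4; 28 bits remain
Read 3: bits[12:20] width=8 -> value=119 (bin 01110111); offset now 20 = byte 2 bit 4; 20 bits remain

Answer: 2 4 119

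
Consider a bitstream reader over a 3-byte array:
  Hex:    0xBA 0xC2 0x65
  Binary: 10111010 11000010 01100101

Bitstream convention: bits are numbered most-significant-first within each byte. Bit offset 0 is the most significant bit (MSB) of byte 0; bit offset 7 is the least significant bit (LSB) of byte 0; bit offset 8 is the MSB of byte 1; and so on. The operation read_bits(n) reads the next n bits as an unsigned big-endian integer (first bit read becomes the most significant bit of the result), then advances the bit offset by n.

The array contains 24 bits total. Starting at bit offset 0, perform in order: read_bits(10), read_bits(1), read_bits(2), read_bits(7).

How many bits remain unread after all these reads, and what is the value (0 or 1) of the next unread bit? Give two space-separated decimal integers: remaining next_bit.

Answer: 4 0

Derivation:
Read 1: bits[0:10] width=10 -> value=747 (bin 1011101011); offset now 10 = byte 1 bit 2; 14 bits remain
Read 2: bits[10:11] width=1 -> value=0 (bin 0); offset now 11 = byte 1 bit 3; 13 bits remain
Read 3: bits[11:13] width=2 -> value=0 (bin 00); offset now 13 = byte 1 bit 5; 11 bits remain
Read 4: bits[13:20] width=7 -> value=38 (bin 0100110); offset now 20 = byte 2 bit 4; 4 bits remain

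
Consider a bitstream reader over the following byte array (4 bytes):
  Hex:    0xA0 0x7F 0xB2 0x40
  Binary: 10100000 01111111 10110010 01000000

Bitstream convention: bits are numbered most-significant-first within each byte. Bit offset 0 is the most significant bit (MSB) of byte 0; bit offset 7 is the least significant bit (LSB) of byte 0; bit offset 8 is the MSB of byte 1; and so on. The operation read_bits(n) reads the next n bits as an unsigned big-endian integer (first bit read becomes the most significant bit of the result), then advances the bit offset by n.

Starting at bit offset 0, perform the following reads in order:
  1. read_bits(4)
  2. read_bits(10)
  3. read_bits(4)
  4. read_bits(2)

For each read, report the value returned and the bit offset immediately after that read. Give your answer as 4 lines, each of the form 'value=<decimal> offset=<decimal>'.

Read 1: bits[0:4] width=4 -> value=10 (bin 1010); offset now 4 = byte 0 bit 4; 28 bits remain
Read 2: bits[4:14] width=10 -> value=31 (bin 0000011111); offset now 14 = byte 1 bit 6; 18 bits remain
Read 3: bits[14:18] width=4 -> value=14 (bin 1110); offset now 18 = byte 2 bit 2; 14 bits remain
Read 4: bits[18:20] width=2 -> value=3 (bin 11); offset now 20 = byte 2 bit 4; 12 bits remain

Answer: value=10 offset=4
value=31 offset=14
value=14 offset=18
value=3 offset=20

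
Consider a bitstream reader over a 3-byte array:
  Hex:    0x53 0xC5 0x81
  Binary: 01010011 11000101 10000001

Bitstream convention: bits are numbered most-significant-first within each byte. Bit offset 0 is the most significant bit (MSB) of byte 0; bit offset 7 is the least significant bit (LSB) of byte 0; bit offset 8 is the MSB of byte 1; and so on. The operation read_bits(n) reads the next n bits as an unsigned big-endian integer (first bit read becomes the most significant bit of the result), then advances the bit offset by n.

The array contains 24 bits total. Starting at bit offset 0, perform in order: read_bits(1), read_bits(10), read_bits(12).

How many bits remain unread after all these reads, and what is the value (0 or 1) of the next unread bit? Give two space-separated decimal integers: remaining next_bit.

Answer: 1 1

Derivation:
Read 1: bits[0:1] width=1 -> value=0 (bin 0); offset now 1 = byte 0 bit 1; 23 bits remain
Read 2: bits[1:11] width=10 -> value=670 (bin 1010011110); offset now 11 = byte 1 bit 3; 13 bits remain
Read 3: bits[11:23] width=12 -> value=704 (bin 001011000000); offset now 23 = byte 2 bit 7; 1 bits remain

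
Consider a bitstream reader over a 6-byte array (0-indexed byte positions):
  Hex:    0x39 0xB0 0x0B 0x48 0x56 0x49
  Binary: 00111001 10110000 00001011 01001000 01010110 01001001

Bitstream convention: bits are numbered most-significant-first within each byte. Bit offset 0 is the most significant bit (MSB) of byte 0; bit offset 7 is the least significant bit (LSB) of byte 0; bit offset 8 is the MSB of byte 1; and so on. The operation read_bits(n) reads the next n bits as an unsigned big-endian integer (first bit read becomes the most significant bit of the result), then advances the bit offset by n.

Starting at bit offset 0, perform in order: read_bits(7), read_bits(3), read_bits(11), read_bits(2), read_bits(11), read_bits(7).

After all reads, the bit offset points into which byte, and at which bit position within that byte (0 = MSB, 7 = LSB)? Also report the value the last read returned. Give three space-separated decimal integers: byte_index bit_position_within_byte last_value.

Answer: 5 1 44

Derivation:
Read 1: bits[0:7] width=7 -> value=28 (bin 0011100); offset now 7 = byte 0 bit 7; 41 bits remain
Read 2: bits[7:10] width=3 -> value=6 (bin 110); offset now 10 = byte 1 bit 2; 38 bits remain
Read 3: bits[10:21] width=11 -> value=1537 (bin 11000000001); offset now 21 = byte 2 bit 5; 27 bits remain
Read 4: bits[21:23] width=2 -> value=1 (bin 01); offset now 23 = byte 2 bit 7; 25 bits remain
Read 5: bits[23:34] width=11 -> value=1313 (bin 10100100001); offset now 34 = byte 4 bit 2; 14 bits remain
Read 6: bits[34:41] width=7 -> value=44 (bin 0101100); offset now 41 = byte 5 bit 1; 7 bits remain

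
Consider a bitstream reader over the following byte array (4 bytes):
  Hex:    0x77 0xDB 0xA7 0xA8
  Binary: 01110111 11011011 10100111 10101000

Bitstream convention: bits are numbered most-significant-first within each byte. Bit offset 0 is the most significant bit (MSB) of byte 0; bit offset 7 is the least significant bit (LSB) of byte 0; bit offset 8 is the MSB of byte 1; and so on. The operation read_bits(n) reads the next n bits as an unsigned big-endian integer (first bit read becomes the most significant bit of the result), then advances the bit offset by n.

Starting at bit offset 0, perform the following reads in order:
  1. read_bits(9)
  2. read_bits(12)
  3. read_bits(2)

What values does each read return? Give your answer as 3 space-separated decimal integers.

Answer: 239 2932 3

Derivation:
Read 1: bits[0:9] width=9 -> value=239 (bin 011101111); offset now 9 = byte 1 bit 1; 23 bits remain
Read 2: bits[9:21] width=12 -> value=2932 (bin 101101110100); offset now 21 = byte 2 bit 5; 11 bits remain
Read 3: bits[21:23] width=2 -> value=3 (bin 11); offset now 23 = byte 2 bit 7; 9 bits remain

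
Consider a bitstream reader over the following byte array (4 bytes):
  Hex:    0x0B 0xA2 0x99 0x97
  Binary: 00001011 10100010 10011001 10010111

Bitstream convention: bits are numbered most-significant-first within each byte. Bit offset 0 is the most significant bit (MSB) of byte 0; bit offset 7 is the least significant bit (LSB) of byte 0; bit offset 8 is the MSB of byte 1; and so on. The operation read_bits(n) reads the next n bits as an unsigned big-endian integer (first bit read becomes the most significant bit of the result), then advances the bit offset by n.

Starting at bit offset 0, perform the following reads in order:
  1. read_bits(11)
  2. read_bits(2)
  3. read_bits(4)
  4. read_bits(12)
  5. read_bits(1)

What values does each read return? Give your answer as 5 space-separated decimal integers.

Answer: 93 0 5 818 1

Derivation:
Read 1: bits[0:11] width=11 -> value=93 (bin 00001011101); offset now 11 = byte 1 bit 3; 21 bits remain
Read 2: bits[11:13] width=2 -> value=0 (bin 00); offset now 13 = byte 1 bit 5; 19 bits remain
Read 3: bits[13:17] width=4 -> value=5 (bin 0101); offset now 17 = byte 2 bit 1; 15 bits remain
Read 4: bits[17:29] width=12 -> value=818 (bin 001100110010); offset now 29 = byte 3 bit 5; 3 bits remain
Read 5: bits[29:30] width=1 -> value=1 (bin 1); offset now 30 = byte 3 bit 6; 2 bits remain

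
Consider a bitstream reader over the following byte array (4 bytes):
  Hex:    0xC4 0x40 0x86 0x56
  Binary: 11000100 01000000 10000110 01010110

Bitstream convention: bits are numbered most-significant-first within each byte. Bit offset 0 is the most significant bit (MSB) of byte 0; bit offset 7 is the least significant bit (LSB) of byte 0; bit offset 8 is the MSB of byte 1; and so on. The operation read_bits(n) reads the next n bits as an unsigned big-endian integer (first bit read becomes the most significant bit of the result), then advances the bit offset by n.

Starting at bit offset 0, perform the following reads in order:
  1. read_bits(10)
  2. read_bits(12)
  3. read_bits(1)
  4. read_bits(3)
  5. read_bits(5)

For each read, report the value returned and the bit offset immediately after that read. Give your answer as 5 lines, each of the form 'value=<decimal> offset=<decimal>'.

Read 1: bits[0:10] width=10 -> value=785 (bin 1100010001); offset now 10 = byte 1 bit 2; 22 bits remain
Read 2: bits[10:22] width=12 -> value=33 (bin 000000100001); offset now 22 = byte 2 bit 6; 10 bits remain
Read 3: bits[22:23] width=1 -> value=1 (bin 1); offset now 23 = byte 2 bit 7; 9 bits remain
Read 4: bits[23:26] width=3 -> value=1 (bin 001); offset now 26 = byte 3 bit 2; 6 bits remain
Read 5: bits[26:31] width=5 -> value=11 (bin 01011); offset now 31 = byte 3 bit 7; 1 bits remain

Answer: value=785 offset=10
value=33 offset=22
value=1 offset=23
value=1 offset=26
value=11 offset=31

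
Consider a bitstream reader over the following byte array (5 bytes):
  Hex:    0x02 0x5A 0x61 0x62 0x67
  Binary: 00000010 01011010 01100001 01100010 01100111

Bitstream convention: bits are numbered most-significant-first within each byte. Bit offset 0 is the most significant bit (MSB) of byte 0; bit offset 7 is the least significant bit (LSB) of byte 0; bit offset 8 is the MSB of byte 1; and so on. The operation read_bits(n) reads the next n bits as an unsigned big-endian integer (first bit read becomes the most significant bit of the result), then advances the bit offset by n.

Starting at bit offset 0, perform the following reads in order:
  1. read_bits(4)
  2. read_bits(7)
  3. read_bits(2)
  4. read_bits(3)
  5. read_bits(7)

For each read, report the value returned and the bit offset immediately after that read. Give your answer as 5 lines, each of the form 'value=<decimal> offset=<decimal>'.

Read 1: bits[0:4] width=4 -> value=0 (bin 0000); offset now 4 = byte 0 bit 4; 36 bits remain
Read 2: bits[4:11] width=7 -> value=18 (bin 0010010); offset now 11 = byte 1 bit 3; 29 bits remain
Read 3: bits[11:13] width=2 -> value=3 (bin 11); offset now 13 = byte 1 bit 5; 27 bits remain
Read 4: bits[13:16] width=3 -> value=2 (bin 010); offset now 16 = byte 2 bit 0; 24 bits remain
Read 5: bits[16:23] width=7 -> value=48 (bin 0110000); offset now 23 = byte 2 bit 7; 17 bits remain

Answer: value=0 offset=4
value=18 offset=11
value=3 offset=13
value=2 offset=16
value=48 offset=23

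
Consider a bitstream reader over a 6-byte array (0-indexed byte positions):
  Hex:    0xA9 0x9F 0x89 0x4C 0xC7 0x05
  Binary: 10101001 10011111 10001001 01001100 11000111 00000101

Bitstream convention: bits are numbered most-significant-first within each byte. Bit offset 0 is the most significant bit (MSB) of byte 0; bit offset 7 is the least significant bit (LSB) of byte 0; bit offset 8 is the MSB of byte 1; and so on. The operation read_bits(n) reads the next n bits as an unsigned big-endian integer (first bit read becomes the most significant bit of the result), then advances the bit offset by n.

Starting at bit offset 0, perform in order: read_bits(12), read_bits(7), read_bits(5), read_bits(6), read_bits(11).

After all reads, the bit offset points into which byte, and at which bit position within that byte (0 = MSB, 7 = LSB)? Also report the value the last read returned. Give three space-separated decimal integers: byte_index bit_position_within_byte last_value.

Answer: 5 1 398

Derivation:
Read 1: bits[0:12] width=12 -> value=2713 (bin 101010011001); offset now 12 = byte 1 bit 4; 36 bits remain
Read 2: bits[12:19] width=7 -> value=124 (bin 1111100); offset now 19 = byte 2 bit 3; 29 bits remain
Read 3: bits[19:24] width=5 -> value=9 (bin 01001); offset now 24 = byte 3 bit 0; 24 bits remain
Read 4: bits[24:30] width=6 -> value=19 (bin 010011); offset now 30 = byte 3 bit 6; 18 bits remain
Read 5: bits[30:41] width=11 -> value=398 (bin 00110001110); offset now 41 = byte 5 bit 1; 7 bits remain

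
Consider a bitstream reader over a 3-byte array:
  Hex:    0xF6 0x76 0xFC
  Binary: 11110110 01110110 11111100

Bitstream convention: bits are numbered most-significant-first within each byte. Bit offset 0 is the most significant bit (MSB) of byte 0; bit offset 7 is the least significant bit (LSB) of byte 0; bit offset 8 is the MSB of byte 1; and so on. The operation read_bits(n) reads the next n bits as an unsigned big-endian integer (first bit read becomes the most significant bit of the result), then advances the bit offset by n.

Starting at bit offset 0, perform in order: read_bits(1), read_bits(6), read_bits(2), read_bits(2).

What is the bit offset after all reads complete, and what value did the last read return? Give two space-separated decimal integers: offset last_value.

Read 1: bits[0:1] width=1 -> value=1 (bin 1); offset now 1 = byte 0 bit 1; 23 bits remain
Read 2: bits[1:7] width=6 -> value=59 (bin 111011); offset now 7 = byte 0 bit 7; 17 bits remain
Read 3: bits[7:9] width=2 -> value=0 (bin 00); offset now 9 = byte 1 bit 1; 15 bits remain
Read 4: bits[9:11] width=2 -> value=3 (bin 11); offset now 11 = byte 1 bit 3; 13 bits remain

Answer: 11 3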